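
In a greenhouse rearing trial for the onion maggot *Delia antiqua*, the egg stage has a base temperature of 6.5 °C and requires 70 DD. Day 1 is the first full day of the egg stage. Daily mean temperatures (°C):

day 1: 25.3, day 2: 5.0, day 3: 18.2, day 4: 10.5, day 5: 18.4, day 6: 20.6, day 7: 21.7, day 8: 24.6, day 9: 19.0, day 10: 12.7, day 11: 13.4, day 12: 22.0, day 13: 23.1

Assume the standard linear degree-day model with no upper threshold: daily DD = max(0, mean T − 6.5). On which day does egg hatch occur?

day 7

Daily DD above 6.5 °C: 18.8, 0.0, 11.7, 4.0, 11.9, 14.1, 15.2, 18.1, 12.5, 6.2, 6.9, 15.5, 16.6.
Cumulative: 18.8, 18.8, 30.5, 34.5, 46.4, 60.5, 75.7, 93.8, 106.3, 112.5, 119.4, 134.9, 151.5.
The total first reaches 70 DD on day 7.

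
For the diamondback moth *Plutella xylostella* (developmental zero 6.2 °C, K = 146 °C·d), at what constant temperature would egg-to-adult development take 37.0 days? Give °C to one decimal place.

Required daily accumulation = 146 / 37.0 = 3.946 DD/day.
T = T_base + 3.946 = 6.2 + 3.946 = 10.146 ≈ 10.1 °C.

10.1 °C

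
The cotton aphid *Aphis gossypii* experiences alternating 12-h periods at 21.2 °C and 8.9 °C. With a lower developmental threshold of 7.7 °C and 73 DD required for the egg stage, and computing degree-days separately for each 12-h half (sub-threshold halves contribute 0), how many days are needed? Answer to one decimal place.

Day half: max(0, 21.2 − 7.7) × 0.5 = 13.5 × 0.5 = 6.75 DD.
Night half: max(0, 8.9 − 7.7) × 0.5 = 1.2 × 0.5 = 0.60 DD.
Per 24 h: 7.35 DD/day.
Duration = 73 / 7.35 = 9.932 ≈ 9.9 days.

9.9 days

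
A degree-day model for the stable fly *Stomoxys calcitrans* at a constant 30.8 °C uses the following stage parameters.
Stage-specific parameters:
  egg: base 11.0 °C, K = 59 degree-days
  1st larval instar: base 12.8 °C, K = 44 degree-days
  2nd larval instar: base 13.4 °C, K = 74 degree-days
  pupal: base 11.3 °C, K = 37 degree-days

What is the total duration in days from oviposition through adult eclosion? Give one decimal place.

egg: 59 / (30.8 − 11.0) = 59 / 19.8 = 2.980 d.
1st larval instar: 44 / (30.8 − 12.8) = 44 / 18.0 = 2.444 d.
2nd larval instar: 74 / (30.8 − 13.4) = 74 / 17.4 = 4.253 d.
pupal: 37 / (30.8 − 11.3) = 37 / 19.5 = 1.897 d.
Sum = 11.575 ≈ 11.6 days.

11.6 days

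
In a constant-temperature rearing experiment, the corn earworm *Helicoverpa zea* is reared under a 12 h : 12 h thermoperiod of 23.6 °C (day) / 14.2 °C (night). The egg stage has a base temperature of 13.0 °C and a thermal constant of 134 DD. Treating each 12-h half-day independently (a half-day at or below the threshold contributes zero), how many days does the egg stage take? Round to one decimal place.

Day half: max(0, 23.6 − 13.0) × 0.5 = 10.6 × 0.5 = 5.30 DD.
Night half: max(0, 14.2 − 13.0) × 0.5 = 1.2 × 0.5 = 0.60 DD.
Per 24 h: 5.90 DD/day.
Duration = 134 / 5.90 = 22.712 ≈ 22.7 days.

22.7 days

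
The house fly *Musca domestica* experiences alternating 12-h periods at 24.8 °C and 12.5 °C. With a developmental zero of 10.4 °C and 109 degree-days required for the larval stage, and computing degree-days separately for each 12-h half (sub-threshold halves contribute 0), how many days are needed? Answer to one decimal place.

13.2 days

Day half: max(0, 24.8 − 10.4) × 0.5 = 14.4 × 0.5 = 7.20 DD.
Night half: max(0, 12.5 − 10.4) × 0.5 = 2.1 × 0.5 = 1.05 DD.
Per 24 h: 8.25 DD/day.
Duration = 109 / 8.25 = 13.212 ≈ 13.2 days.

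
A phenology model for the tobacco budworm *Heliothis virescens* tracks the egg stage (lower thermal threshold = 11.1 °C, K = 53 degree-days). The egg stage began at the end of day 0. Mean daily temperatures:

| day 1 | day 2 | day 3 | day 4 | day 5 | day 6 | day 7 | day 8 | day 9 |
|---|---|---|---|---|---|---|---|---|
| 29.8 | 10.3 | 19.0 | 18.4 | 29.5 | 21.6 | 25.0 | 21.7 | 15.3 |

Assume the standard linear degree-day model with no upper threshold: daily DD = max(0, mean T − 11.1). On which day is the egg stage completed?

day 6

Daily DD above 11.1 °C: 18.7, 0.0, 7.9, 7.3, 18.4, 10.5, 13.9, 10.6, 4.2.
Cumulative: 18.7, 18.7, 26.6, 33.9, 52.3, 62.8, 76.7, 87.3, 91.5.
The total first reaches 53 DD on day 6.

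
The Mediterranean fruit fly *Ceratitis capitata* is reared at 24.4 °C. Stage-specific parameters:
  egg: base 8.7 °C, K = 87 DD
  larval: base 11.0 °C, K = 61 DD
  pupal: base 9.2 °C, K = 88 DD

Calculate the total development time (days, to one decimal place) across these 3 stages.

15.9 days

egg: 87 / (24.4 − 8.7) = 87 / 15.7 = 5.541 d.
larval: 61 / (24.4 − 11.0) = 61 / 13.4 = 4.552 d.
pupal: 88 / (24.4 − 9.2) = 88 / 15.2 = 5.789 d.
Sum = 15.883 ≈ 15.9 days.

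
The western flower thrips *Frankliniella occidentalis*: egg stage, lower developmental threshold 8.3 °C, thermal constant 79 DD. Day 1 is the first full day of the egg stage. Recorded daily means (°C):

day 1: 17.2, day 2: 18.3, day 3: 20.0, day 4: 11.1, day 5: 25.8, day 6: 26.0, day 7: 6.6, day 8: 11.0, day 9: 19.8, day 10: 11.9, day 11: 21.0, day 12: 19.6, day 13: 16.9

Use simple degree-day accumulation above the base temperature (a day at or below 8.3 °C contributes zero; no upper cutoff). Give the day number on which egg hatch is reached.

day 9

Daily DD above 8.3 °C: 8.9, 10.0, 11.7, 2.8, 17.5, 17.7, 0.0, 2.7, 11.5, 3.6, 12.7, 11.3, 8.6.
Cumulative: 8.9, 18.9, 30.6, 33.4, 50.9, 68.6, 68.6, 71.3, 82.8, 86.4, 99.1, 110.4, 119.0.
The total first reaches 79 DD on day 9.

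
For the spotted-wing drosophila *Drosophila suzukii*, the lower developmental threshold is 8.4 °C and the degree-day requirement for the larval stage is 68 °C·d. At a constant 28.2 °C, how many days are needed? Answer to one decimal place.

Daily accumulation = 28.2 − 8.4 = 19.8 DD/day.
Duration = 68 / 19.8 = 3.434 ≈ 3.4 days.

3.4 days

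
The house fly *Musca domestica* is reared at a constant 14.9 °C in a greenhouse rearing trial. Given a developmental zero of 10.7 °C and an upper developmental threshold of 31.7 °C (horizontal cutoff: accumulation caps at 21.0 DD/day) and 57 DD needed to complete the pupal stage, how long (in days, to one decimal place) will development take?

Daily accumulation = 14.9 − 10.7 = 4.2 DD/day.
Duration = 57 / 4.2 = 13.571 ≈ 13.6 days.

13.6 days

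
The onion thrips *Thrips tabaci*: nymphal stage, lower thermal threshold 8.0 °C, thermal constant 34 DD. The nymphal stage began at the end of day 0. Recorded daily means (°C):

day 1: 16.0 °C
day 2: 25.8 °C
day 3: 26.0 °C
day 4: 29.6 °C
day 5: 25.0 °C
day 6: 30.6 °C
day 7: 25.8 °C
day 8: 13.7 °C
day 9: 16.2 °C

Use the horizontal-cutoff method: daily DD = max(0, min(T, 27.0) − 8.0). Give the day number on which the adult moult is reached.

day 3

Daily DD above 8.0 °C (capped at 19.0): 8.0, 17.8, 18.0, 19.0, 17.0, 19.0, 17.8, 5.7, 8.2.
Cumulative: 8.0, 25.8, 43.8, 62.8, 79.8, 98.8, 116.6, 122.3, 130.5.
The total first reaches 34 DD on day 3.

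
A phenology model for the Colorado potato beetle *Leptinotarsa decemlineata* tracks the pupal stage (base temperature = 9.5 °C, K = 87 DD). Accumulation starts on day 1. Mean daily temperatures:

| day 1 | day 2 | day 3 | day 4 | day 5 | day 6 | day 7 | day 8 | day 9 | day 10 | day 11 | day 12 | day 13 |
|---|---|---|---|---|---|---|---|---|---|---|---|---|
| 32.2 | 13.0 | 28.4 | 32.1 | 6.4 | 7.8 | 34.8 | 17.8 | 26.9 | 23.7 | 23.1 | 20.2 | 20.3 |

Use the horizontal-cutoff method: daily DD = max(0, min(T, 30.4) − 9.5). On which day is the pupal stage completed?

day 8

Daily DD above 9.5 °C (capped at 20.9): 20.9, 3.5, 18.9, 20.9, 0.0, 0.0, 20.9, 8.3, 17.4, 14.2, 13.6, 10.7, 10.8.
Cumulative: 20.9, 24.4, 43.3, 64.2, 64.2, 64.2, 85.1, 93.4, 110.8, 125.0, 138.6, 149.3, 160.1.
The total first reaches 87 DD on day 8.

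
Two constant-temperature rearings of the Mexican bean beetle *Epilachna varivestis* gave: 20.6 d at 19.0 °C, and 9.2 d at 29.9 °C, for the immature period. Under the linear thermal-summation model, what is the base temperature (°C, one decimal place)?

10.2 °C

Linear rate model ⇒ the product D·(T − T_b) is constant across temperatures.
20.6·(19.0 − T_b) = 9.2·(29.9 − T_b)
T_b = (20.6·19.0 − 9.2·29.9) / (20.6 − 9.2) = 116.32 / 11.4 = 10.204 °C ≈ 10.2 °C.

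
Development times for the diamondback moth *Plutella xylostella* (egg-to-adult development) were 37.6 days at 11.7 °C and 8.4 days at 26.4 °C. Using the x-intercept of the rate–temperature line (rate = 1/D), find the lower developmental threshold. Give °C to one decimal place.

7.5 °C

Equal thermal constants: D₁(T₁ − T_b) = D₂(T₂ − T_b).
37.6·(11.7 − T_b) = 8.4·(26.4 − T_b)
T_b = (37.6·11.7 − 8.4·26.4) / (37.6 − 8.4) = 218.16 / 29.2 = 7.471 °C ≈ 7.5 °C.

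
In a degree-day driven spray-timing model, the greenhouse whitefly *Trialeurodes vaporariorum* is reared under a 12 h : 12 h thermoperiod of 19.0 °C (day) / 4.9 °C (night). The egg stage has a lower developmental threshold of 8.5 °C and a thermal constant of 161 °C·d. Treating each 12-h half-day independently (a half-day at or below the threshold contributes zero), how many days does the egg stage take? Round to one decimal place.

Day half: max(0, 19.0 − 8.5) × 0.5 = 10.5 × 0.5 = 5.25 DD.
Night half: max(0, 4.9 − 8.5) × 0.5 = 0.0 × 0.5 = 0.00 DD.
Per 24 h: 5.25 DD/day.
Duration = 161 / 5.25 = 30.667 ≈ 30.7 days.

30.7 days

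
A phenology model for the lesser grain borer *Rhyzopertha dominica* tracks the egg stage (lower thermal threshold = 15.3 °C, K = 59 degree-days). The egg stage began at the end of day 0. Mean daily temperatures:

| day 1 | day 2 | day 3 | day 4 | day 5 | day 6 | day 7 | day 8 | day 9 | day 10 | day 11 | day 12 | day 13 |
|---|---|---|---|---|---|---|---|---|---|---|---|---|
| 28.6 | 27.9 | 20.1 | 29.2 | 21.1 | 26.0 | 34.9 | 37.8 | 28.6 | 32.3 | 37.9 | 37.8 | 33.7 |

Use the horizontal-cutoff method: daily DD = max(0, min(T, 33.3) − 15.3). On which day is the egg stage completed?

Daily DD above 15.3 °C (capped at 18.0): 13.3, 12.6, 4.8, 13.9, 5.8, 10.7, 18.0, 18.0, 13.3, 17.0, 18.0, 18.0, 18.0.
Cumulative: 13.3, 25.9, 30.7, 44.6, 50.4, 61.1, 79.1, 97.1, 110.4, 127.4, 145.4, 163.4, 181.4.
The total first reaches 59 DD on day 6.

day 6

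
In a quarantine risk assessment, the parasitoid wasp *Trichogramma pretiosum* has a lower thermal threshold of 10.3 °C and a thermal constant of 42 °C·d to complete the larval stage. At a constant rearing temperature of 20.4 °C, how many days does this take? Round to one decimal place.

4.2 days

Daily accumulation = 20.4 − 10.3 = 10.1 DD/day.
Duration = 42 / 10.1 = 4.158 ≈ 4.2 days.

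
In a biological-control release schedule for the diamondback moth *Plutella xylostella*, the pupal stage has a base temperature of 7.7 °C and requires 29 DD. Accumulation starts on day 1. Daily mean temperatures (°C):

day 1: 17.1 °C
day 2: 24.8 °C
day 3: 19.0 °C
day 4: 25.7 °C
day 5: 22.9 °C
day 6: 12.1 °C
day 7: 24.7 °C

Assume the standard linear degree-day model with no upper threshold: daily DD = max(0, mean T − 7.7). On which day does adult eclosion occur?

Daily DD above 7.7 °C: 9.4, 17.1, 11.3, 18.0, 15.2, 4.4, 17.0.
Cumulative: 9.4, 26.5, 37.8, 55.8, 71.0, 75.4, 92.4.
The total first reaches 29 DD on day 3.

day 3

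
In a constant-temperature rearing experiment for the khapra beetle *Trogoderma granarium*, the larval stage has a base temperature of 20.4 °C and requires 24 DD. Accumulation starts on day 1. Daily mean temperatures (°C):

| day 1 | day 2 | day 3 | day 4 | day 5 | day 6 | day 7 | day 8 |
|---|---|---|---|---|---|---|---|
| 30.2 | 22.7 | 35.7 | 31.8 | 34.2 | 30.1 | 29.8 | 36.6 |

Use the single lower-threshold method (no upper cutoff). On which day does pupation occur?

Daily DD above 20.4 °C: 9.8, 2.3, 15.3, 11.4, 13.8, 9.7, 9.4, 16.2.
Cumulative: 9.8, 12.1, 27.4, 38.8, 52.6, 62.3, 71.7, 87.9.
The total first reaches 24 DD on day 3.

day 3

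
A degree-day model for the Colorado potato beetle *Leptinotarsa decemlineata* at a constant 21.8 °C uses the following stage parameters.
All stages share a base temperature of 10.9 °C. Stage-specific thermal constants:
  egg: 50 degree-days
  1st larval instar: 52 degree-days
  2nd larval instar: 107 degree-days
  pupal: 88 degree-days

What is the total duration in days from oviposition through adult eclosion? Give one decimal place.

Daily accumulation at 21.8 °C = 21.8 − 10.9 = 10.9 DD/day.
Total K = 50 + 52 + 107 + 88 = 297 DD.
Total duration = 297 / 10.9 = 27.248 ≈ 27.2 days.

27.2 days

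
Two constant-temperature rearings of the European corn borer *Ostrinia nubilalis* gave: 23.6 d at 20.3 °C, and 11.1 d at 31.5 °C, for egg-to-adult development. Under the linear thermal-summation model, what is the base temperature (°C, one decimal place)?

Under the model K = D·(T − T_b), so D₁·(T₁ − T_b) = D₂·(T₂ − T_b).
23.6·(20.3 − T_b) = 11.1·(31.5 − T_b)
T_b = (23.6·20.3 − 11.1·31.5) / (23.6 − 11.1) = 129.43 / 12.5 = 10.354 °C ≈ 10.4 °C.

10.4 °C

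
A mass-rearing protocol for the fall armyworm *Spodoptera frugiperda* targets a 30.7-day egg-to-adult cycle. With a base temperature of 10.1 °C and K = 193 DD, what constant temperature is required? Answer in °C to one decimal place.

Required daily accumulation = 193 / 30.7 = 6.287 DD/day.
T = T_base + 6.287 = 10.1 + 6.287 = 16.387 ≈ 16.4 °C.

16.4 °C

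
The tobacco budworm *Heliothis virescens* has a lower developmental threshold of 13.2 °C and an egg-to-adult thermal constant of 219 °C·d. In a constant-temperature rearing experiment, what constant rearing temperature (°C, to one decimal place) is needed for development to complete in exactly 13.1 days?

29.9 °C

Required daily accumulation = 219 / 13.1 = 16.718 DD/day.
T = T_base + 16.718 = 13.2 + 16.718 = 29.918 ≈ 29.9 °C.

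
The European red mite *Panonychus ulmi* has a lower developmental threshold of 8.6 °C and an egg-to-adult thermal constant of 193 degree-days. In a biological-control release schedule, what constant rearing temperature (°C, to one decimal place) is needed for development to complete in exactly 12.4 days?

24.2 °C

Required daily accumulation = 193 / 12.4 = 15.565 DD/day.
T = T_base + 15.565 = 8.6 + 15.565 = 24.165 ≈ 24.2 °C.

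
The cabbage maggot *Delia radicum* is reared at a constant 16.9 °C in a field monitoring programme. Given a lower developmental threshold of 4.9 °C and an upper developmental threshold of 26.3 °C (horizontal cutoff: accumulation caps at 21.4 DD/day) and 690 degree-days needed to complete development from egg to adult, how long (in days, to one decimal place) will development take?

57.5 days

Daily accumulation = 16.9 − 4.9 = 12.0 DD/day.
Duration = 690 / 12.0 = 57.500 ≈ 57.5 days.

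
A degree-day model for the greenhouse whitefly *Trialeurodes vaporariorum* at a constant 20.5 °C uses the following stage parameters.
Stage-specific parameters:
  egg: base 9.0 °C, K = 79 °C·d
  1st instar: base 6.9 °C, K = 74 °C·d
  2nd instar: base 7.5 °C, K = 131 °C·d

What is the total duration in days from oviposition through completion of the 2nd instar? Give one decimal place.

egg: 79 / (20.5 − 9.0) = 79 / 11.5 = 6.870 d.
1st instar: 74 / (20.5 − 6.9) = 74 / 13.6 = 5.441 d.
2nd instar: 131 / (20.5 − 7.5) = 131 / 13.0 = 10.077 d.
Sum = 22.388 ≈ 22.4 days.

22.4 days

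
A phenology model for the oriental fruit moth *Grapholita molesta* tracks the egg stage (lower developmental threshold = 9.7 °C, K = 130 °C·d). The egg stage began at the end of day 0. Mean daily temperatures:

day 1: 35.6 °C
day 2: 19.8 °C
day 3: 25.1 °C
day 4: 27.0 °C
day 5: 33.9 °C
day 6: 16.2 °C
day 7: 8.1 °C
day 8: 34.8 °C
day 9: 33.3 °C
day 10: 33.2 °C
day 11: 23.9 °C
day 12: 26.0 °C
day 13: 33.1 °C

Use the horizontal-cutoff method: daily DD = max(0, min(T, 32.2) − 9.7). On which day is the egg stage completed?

day 9

Daily DD above 9.7 °C (capped at 22.5): 22.5, 10.1, 15.4, 17.3, 22.5, 6.5, 0.0, 22.5, 22.5, 22.5, 14.2, 16.3, 22.5.
Cumulative: 22.5, 32.6, 48.0, 65.3, 87.8, 94.3, 94.3, 116.8, 139.3, 161.8, 176.0, 192.3, 214.8.
The total first reaches 130 DD on day 9.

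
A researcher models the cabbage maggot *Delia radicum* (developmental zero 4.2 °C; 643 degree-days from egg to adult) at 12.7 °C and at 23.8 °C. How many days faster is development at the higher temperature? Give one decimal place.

42.8 days

At 12.7 °C: 643 / (12.7 − 4.2) = 643 / 8.5 = 75.647 d.
At 23.8 °C: 643 / (23.8 − 4.2) = 643 / 19.6 = 32.806 d.
Difference = |75.647 − 32.806| = 42.841 ≈ 42.8 days.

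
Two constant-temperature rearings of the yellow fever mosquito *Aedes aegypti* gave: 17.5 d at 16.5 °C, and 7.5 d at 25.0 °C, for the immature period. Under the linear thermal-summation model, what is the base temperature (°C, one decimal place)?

Equal thermal constants: D₁(T₁ − T_b) = D₂(T₂ − T_b).
17.5·(16.5 − T_b) = 7.5·(25.0 − T_b)
T_b = (17.5·16.5 − 7.5·25.0) / (17.5 − 7.5) = 101.25 / 10.0 = 10.125 °C ≈ 10.1 °C.

10.1 °C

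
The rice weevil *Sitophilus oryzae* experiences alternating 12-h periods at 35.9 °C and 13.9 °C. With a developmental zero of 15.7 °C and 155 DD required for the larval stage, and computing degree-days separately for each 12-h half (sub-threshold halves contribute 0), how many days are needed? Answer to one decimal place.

Day half: max(0, 35.9 − 15.7) × 0.5 = 20.2 × 0.5 = 10.10 DD.
Night half: max(0, 13.9 − 15.7) × 0.5 = 0.0 × 0.5 = 0.00 DD.
Per 24 h: 10.10 DD/day.
Duration = 155 / 10.10 = 15.347 ≈ 15.3 days.

15.3 days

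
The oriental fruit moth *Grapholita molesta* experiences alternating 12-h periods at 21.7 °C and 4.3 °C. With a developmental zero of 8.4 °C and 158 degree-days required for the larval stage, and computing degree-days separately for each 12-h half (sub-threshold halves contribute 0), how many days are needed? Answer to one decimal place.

23.8 days

Day half: max(0, 21.7 − 8.4) × 0.5 = 13.3 × 0.5 = 6.65 DD.
Night half: max(0, 4.3 − 8.4) × 0.5 = 0.0 × 0.5 = 0.00 DD.
Per 24 h: 6.65 DD/day.
Duration = 158 / 6.65 = 23.759 ≈ 23.8 days.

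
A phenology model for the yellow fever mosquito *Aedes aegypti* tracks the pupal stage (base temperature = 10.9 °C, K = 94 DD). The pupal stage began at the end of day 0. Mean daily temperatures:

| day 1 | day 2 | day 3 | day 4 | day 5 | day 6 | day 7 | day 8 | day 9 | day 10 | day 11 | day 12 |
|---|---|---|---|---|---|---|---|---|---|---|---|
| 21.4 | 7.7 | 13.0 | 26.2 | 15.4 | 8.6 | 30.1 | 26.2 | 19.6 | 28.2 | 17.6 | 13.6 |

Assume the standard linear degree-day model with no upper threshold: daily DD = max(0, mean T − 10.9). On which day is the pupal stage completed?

day 11

Daily DD above 10.9 °C: 10.5, 0.0, 2.1, 15.3, 4.5, 0.0, 19.2, 15.3, 8.7, 17.3, 6.7, 2.7.
Cumulative: 10.5, 10.5, 12.6, 27.9, 32.4, 32.4, 51.6, 66.9, 75.6, 92.9, 99.6, 102.3.
The total first reaches 94 DD on day 11.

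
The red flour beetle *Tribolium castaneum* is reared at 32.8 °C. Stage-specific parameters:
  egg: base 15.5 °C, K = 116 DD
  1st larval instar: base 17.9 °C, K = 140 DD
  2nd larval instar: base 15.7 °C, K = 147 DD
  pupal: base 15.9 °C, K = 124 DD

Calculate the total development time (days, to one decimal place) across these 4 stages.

32.0 days

egg: 116 / (32.8 − 15.5) = 116 / 17.3 = 6.705 d.
1st larval instar: 140 / (32.8 − 17.9) = 140 / 14.9 = 9.396 d.
2nd larval instar: 147 / (32.8 − 15.7) = 147 / 17.1 = 8.596 d.
pupal: 124 / (32.8 − 15.9) = 124 / 16.9 = 7.337 d.
Sum = 32.035 ≈ 32.0 days.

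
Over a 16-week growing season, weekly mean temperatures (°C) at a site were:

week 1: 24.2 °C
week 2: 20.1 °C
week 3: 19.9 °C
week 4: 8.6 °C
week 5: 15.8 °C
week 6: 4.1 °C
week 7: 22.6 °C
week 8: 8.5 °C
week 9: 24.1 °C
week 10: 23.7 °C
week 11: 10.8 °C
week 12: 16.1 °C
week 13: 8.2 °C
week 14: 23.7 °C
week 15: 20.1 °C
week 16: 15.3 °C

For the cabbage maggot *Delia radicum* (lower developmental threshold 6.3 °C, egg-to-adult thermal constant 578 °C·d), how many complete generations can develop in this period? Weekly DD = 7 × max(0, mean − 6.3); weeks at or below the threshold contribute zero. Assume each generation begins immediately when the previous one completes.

2 generations

Weekly DD (7 × max(0, T̄ − 6.3)): 125.3, 96.6, 95.2, 16.1, 66.5, 0.0, 114.1, 15.4, 124.6, 121.8, 31.5, 68.6, 13.3, 121.8, 96.6, 63.0.
Season total = 1170.4 DD.
Complete generations = ⌊1170.4 / 578⌋ = 2.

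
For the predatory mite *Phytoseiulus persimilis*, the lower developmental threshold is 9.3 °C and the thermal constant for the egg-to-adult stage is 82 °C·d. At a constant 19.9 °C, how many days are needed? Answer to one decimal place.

Daily accumulation = 19.9 − 9.3 = 10.6 DD/day.
Duration = 82 / 10.6 = 7.736 ≈ 7.7 days.

7.7 days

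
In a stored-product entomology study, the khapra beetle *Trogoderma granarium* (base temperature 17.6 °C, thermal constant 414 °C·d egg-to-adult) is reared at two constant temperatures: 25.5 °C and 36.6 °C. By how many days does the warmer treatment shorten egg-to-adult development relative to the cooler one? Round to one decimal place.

30.6 days

At 25.5 °C: 414 / (25.5 − 17.6) = 414 / 7.9 = 52.405 d.
At 36.6 °C: 414 / (36.6 − 17.6) = 414 / 19.0 = 21.789 d.
Difference = |52.405 − 21.789| = 30.616 ≈ 30.6 days.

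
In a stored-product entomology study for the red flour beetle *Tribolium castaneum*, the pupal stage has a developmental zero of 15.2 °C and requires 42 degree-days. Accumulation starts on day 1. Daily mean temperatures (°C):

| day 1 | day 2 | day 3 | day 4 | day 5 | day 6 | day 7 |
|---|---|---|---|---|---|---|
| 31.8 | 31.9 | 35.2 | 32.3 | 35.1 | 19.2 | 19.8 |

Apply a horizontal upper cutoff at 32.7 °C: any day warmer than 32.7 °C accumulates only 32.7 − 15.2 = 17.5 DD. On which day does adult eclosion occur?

Daily DD above 15.2 °C (capped at 17.5): 16.6, 16.7, 17.5, 17.1, 17.5, 4.0, 4.6.
Cumulative: 16.6, 33.3, 50.8, 67.9, 85.4, 89.4, 94.0.
The total first reaches 42 DD on day 3.

day 3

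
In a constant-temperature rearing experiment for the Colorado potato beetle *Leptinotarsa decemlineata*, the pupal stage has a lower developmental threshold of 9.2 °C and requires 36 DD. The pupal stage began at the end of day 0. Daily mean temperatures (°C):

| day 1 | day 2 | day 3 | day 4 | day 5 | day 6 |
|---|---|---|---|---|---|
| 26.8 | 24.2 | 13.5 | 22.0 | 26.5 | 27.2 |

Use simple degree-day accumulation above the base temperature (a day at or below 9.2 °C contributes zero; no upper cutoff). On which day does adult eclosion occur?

Daily DD above 9.2 °C: 17.6, 15.0, 4.3, 12.8, 17.3, 18.0.
Cumulative: 17.6, 32.6, 36.9, 49.7, 67.0, 85.0.
The total first reaches 36 DD on day 3.

day 3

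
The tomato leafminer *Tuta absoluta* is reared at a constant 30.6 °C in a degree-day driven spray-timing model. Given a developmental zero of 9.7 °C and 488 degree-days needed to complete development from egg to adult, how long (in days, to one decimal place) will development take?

Daily accumulation = 30.6 − 9.7 = 20.9 DD/day.
Duration = 488 / 20.9 = 23.349 ≈ 23.3 days.

23.3 days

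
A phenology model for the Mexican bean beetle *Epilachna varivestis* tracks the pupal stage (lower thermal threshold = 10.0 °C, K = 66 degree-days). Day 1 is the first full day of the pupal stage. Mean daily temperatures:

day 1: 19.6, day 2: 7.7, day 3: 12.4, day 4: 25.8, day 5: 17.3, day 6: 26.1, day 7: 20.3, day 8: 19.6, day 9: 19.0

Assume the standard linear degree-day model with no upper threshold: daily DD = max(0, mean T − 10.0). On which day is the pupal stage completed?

day 8

Daily DD above 10.0 °C: 9.6, 0.0, 2.4, 15.8, 7.3, 16.1, 10.3, 9.6, 9.0.
Cumulative: 9.6, 9.6, 12.0, 27.8, 35.1, 51.2, 61.5, 71.1, 80.1.
The total first reaches 66 DD on day 8.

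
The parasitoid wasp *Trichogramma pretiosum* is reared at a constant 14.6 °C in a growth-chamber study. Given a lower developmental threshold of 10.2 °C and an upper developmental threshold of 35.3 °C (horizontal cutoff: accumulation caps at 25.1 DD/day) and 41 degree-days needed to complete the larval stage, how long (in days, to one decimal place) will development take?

Daily accumulation = 14.6 − 10.2 = 4.4 DD/day.
Duration = 41 / 4.4 = 9.318 ≈ 9.3 days.

9.3 days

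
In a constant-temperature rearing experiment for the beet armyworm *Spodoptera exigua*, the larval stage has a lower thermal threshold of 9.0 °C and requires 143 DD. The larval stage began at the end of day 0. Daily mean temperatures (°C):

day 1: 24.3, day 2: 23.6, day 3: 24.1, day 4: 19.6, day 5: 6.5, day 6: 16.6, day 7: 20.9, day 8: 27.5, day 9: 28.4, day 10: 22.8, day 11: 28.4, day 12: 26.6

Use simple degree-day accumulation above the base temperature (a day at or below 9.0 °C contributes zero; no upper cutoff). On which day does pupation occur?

Daily DD above 9.0 °C: 15.3, 14.6, 15.1, 10.6, 0.0, 7.6, 11.9, 18.5, 19.4, 13.8, 19.4, 17.6.
Cumulative: 15.3, 29.9, 45.0, 55.6, 55.6, 63.2, 75.1, 93.6, 113.0, 126.8, 146.2, 163.8.
The total first reaches 143 DD on day 11.

day 11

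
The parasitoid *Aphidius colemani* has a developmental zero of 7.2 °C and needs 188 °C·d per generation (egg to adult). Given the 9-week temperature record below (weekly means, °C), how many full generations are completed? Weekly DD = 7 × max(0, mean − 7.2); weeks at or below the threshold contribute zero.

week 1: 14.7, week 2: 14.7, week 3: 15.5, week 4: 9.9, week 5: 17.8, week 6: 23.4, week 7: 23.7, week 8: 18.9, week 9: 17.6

Weekly DD (7 × max(0, T̄ − 7.2)): 52.5, 52.5, 58.1, 18.9, 74.2, 113.4, 115.5, 81.9, 72.8.
Season total = 639.8 DD.
Complete generations = ⌊639.8 / 188⌋ = 3.

3 generations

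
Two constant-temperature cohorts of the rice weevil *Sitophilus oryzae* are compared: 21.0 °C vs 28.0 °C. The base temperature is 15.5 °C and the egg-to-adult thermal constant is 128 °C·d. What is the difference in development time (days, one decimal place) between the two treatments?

At 21.0 °C: 128 / (21.0 − 15.5) = 128 / 5.5 = 23.273 d.
At 28.0 °C: 128 / (28.0 − 15.5) = 128 / 12.5 = 10.240 d.
Difference = |23.273 − 10.240| = 13.033 ≈ 13.0 days.

13.0 days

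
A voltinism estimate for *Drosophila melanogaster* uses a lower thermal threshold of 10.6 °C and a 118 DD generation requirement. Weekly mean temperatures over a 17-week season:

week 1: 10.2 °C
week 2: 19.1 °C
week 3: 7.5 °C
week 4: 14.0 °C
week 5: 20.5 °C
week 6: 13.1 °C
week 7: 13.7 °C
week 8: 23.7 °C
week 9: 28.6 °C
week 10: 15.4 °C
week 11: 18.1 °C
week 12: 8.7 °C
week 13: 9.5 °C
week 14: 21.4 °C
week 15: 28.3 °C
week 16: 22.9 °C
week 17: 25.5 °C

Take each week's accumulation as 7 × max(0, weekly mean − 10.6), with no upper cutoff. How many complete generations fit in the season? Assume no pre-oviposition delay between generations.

Weekly DD (7 × max(0, T̄ − 10.6)): 0.0, 59.5, 0.0, 23.8, 69.3, 17.5, 21.7, 91.7, 126.0, 33.6, 52.5, 0.0, 0.0, 75.6, 123.9, 86.1, 104.3.
Season total = 885.5 DD.
Complete generations = ⌊885.5 / 118⌋ = 7.

7 generations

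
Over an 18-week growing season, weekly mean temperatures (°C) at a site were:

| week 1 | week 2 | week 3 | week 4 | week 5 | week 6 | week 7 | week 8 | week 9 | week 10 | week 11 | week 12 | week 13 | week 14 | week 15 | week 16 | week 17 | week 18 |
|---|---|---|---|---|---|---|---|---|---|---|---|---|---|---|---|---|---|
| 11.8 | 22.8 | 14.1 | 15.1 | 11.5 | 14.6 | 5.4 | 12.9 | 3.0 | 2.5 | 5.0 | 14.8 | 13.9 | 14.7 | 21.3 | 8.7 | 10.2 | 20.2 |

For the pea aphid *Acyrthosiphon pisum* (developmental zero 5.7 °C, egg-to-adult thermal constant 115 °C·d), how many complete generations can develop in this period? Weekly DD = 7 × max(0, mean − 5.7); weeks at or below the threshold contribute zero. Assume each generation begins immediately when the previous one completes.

7 generations

Weekly DD (7 × max(0, T̄ − 5.7)): 42.7, 119.7, 58.8, 65.8, 40.6, 62.3, 0.0, 50.4, 0.0, 0.0, 0.0, 63.7, 57.4, 63.0, 109.2, 21.0, 31.5, 101.5.
Season total = 887.6 DD.
Complete generations = ⌊887.6 / 115⌋ = 7.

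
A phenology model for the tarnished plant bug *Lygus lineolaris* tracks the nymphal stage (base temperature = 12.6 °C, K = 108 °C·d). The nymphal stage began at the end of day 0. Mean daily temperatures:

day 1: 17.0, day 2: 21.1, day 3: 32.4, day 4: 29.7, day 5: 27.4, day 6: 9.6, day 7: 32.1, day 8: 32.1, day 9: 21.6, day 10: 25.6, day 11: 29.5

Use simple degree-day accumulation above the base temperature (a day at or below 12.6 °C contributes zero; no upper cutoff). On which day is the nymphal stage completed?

Daily DD above 12.6 °C: 4.4, 8.5, 19.8, 17.1, 14.8, 0.0, 19.5, 19.5, 9.0, 13.0, 16.9.
Cumulative: 4.4, 12.9, 32.7, 49.8, 64.6, 64.6, 84.1, 103.6, 112.6, 125.6, 142.5.
The total first reaches 108 DD on day 9.

day 9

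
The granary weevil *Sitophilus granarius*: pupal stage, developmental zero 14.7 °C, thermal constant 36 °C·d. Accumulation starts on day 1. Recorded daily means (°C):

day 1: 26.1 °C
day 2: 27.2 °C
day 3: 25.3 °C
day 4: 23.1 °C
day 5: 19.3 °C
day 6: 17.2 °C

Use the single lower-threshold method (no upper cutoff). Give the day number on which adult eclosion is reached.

day 4

Daily DD above 14.7 °C: 11.4, 12.5, 10.6, 8.4, 4.6, 2.5.
Cumulative: 11.4, 23.9, 34.5, 42.9, 47.5, 50.0.
The total first reaches 36 DD on day 4.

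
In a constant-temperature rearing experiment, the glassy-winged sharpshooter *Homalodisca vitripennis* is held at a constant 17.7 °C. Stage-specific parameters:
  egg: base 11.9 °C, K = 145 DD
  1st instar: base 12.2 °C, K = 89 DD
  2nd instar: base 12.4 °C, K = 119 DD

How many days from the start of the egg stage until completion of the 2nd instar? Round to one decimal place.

egg: 145 / (17.7 − 11.9) = 145 / 5.8 = 25.000 d.
1st instar: 89 / (17.7 − 12.2) = 89 / 5.5 = 16.182 d.
2nd instar: 119 / (17.7 − 12.4) = 119 / 5.3 = 22.453 d.
Sum = 63.635 ≈ 63.6 days.

63.6 days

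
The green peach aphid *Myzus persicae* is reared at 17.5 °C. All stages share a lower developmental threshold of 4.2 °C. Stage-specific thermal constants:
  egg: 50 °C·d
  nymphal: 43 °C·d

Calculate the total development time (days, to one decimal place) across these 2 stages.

7.0 days

Daily accumulation at 17.5 °C = 17.5 − 4.2 = 13.3 DD/day.
Total K = 50 + 43 = 93 DD.
Total duration = 93 / 13.3 = 6.992 ≈ 7.0 days.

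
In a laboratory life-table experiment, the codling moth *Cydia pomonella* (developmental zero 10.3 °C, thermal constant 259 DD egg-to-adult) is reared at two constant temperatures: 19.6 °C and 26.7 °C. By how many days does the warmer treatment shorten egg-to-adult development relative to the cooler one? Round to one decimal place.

At 19.6 °C: 259 / (19.6 − 10.3) = 259 / 9.3 = 27.849 d.
At 26.7 °C: 259 / (26.7 − 10.3) = 259 / 16.4 = 15.793 d.
Difference = |27.849 − 15.793| = 12.057 ≈ 12.1 days.

12.1 days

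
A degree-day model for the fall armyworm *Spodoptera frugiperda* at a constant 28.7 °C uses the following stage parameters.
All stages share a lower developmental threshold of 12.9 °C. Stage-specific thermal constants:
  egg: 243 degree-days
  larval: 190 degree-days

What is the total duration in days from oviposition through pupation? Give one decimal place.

27.4 days

Daily accumulation at 28.7 °C = 28.7 − 12.9 = 15.8 DD/day.
Total K = 243 + 190 = 433 DD.
Total duration = 433 / 15.8 = 27.405 ≈ 27.4 days.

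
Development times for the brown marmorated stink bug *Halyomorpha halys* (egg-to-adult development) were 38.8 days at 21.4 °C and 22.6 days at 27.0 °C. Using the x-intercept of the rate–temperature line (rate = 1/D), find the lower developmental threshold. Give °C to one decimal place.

13.6 °C

Under the model K = D·(T − T_b), so D₁·(T₁ − T_b) = D₂·(T₂ − T_b).
38.8·(21.4 − T_b) = 22.6·(27.0 − T_b)
T_b = (38.8·21.4 − 22.6·27.0) / (38.8 − 22.6) = 220.12 / 16.2 = 13.588 °C ≈ 13.6 °C.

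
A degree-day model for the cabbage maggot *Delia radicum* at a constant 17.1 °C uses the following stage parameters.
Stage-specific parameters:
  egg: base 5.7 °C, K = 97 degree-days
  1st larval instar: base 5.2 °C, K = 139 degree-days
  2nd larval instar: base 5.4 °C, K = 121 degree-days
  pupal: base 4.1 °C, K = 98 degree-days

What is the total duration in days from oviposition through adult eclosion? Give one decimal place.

38.1 days

egg: 97 / (17.1 − 5.7) = 97 / 11.4 = 8.509 d.
1st larval instar: 139 / (17.1 − 5.2) = 139 / 11.9 = 11.681 d.
2nd larval instar: 121 / (17.1 − 5.4) = 121 / 11.7 = 10.342 d.
pupal: 98 / (17.1 − 4.1) = 98 / 13.0 = 7.538 d.
Sum = 38.070 ≈ 38.1 days.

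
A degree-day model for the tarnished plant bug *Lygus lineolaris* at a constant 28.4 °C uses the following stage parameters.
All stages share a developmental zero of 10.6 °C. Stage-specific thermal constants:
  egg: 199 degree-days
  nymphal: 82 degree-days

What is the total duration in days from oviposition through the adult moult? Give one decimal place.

Daily accumulation at 28.4 °C = 28.4 − 10.6 = 17.8 DD/day.
Total K = 199 + 82 = 281 DD.
Total duration = 281 / 17.8 = 15.787 ≈ 15.8 days.

15.8 days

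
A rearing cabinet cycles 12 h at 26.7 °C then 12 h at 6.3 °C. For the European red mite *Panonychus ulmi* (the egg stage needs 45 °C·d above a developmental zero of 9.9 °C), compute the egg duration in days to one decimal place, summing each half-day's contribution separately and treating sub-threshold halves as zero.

Day half: max(0, 26.7 − 9.9) × 0.5 = 16.8 × 0.5 = 8.40 DD.
Night half: max(0, 6.3 − 9.9) × 0.5 = 0.0 × 0.5 = 0.00 DD.
Per 24 h: 8.40 DD/day.
Duration = 45 / 8.40 = 5.357 ≈ 5.4 days.

5.4 days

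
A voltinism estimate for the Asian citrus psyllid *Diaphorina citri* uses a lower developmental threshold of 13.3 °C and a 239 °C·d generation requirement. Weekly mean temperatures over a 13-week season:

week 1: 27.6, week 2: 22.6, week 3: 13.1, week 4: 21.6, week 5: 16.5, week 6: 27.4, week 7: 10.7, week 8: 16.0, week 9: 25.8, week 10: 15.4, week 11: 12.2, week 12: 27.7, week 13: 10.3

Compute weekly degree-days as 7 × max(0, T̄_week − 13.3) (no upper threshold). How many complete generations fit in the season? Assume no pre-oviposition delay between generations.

2 generations

Weekly DD (7 × max(0, T̄ − 13.3)): 100.1, 65.1, 0.0, 58.1, 22.4, 98.7, 0.0, 18.9, 87.5, 14.7, 0.0, 100.8, 0.0.
Season total = 566.3 DD.
Complete generations = ⌊566.3 / 239⌋ = 2.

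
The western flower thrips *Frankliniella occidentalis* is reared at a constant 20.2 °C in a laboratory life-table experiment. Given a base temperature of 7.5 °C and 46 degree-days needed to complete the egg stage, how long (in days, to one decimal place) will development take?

Daily accumulation = 20.2 − 7.5 = 12.7 DD/day.
Duration = 46 / 12.7 = 3.622 ≈ 3.6 days.

3.6 days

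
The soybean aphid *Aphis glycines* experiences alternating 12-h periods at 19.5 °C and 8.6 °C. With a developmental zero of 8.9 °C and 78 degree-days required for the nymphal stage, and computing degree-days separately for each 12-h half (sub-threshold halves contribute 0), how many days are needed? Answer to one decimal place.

14.7 days

Day half: max(0, 19.5 − 8.9) × 0.5 = 10.6 × 0.5 = 5.30 DD.
Night half: max(0, 8.6 − 8.9) × 0.5 = 0.0 × 0.5 = 0.00 DD.
Per 24 h: 5.30 DD/day.
Duration = 78 / 5.30 = 14.717 ≈ 14.7 days.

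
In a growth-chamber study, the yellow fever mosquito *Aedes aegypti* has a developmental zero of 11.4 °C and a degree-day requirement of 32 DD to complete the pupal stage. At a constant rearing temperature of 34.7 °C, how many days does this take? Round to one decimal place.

1.4 days

Daily accumulation = 34.7 − 11.4 = 23.3 DD/day.
Duration = 32 / 23.3 = 1.373 ≈ 1.4 days.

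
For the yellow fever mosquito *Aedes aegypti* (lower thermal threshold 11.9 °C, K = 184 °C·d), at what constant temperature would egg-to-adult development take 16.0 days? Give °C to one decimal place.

23.4 °C

Required daily accumulation = 184 / 16.0 = 11.500 DD/day.
T = T_base + 11.500 = 11.9 + 11.500 = 23.400 ≈ 23.4 °C.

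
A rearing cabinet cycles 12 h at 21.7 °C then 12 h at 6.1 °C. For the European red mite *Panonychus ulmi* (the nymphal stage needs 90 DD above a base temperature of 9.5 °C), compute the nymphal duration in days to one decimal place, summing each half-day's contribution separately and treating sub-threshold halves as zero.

Day half: max(0, 21.7 − 9.5) × 0.5 = 12.2 × 0.5 = 6.10 DD.
Night half: max(0, 6.1 − 9.5) × 0.5 = 0.0 × 0.5 = 0.00 DD.
Per 24 h: 6.10 DD/day.
Duration = 90 / 6.10 = 14.754 ≈ 14.8 days.

14.8 days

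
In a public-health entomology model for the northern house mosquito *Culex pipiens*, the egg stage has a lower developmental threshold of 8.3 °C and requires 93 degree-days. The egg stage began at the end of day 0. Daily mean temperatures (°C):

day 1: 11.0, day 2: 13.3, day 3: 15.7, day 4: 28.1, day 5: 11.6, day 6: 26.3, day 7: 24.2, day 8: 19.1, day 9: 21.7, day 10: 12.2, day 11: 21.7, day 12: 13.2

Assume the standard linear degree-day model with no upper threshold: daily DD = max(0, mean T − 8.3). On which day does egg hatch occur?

day 9

Daily DD above 8.3 °C: 2.7, 5.0, 7.4, 19.8, 3.3, 18.0, 15.9, 10.8, 13.4, 3.9, 13.4, 4.9.
Cumulative: 2.7, 7.7, 15.1, 34.9, 38.2, 56.2, 72.1, 82.9, 96.3, 100.2, 113.6, 118.5.
The total first reaches 93 DD on day 9.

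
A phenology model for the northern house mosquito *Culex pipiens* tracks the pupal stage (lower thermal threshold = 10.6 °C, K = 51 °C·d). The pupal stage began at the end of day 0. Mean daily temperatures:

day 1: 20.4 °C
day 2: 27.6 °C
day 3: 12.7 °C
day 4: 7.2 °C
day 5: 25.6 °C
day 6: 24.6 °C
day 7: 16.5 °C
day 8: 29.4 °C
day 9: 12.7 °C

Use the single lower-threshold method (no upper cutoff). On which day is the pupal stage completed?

day 6

Daily DD above 10.6 °C: 9.8, 17.0, 2.1, 0.0, 15.0, 14.0, 5.9, 18.8, 2.1.
Cumulative: 9.8, 26.8, 28.9, 28.9, 43.9, 57.9, 63.8, 82.6, 84.7.
The total first reaches 51 DD on day 6.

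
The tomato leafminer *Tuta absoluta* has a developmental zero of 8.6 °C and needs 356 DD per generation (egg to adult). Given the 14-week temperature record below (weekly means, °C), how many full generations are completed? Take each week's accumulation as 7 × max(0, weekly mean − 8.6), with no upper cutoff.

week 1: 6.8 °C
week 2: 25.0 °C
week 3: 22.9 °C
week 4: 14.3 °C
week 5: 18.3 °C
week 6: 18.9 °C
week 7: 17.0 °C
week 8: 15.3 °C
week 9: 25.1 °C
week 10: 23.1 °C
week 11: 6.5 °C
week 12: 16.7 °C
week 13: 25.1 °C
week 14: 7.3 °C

Weekly DD (7 × max(0, T̄ − 8.6)): 0.0, 114.8, 100.1, 39.9, 67.9, 72.1, 58.8, 46.9, 115.5, 101.5, 0.0, 56.7, 115.5, 0.0.
Season total = 889.7 DD.
Complete generations = ⌊889.7 / 356⌋ = 2.

2 generations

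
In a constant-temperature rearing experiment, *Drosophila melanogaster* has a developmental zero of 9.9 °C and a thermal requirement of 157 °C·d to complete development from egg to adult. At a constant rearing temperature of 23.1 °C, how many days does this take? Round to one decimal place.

11.9 days

Daily accumulation = 23.1 − 9.9 = 13.2 DD/day.
Duration = 157 / 13.2 = 11.894 ≈ 11.9 days.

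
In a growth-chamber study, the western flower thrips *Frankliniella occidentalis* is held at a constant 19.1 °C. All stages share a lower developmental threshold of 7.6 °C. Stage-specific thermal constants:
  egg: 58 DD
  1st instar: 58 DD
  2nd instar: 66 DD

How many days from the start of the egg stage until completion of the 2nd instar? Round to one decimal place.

15.8 days

Daily accumulation at 19.1 °C = 19.1 − 7.6 = 11.5 DD/day.
Total K = 58 + 58 + 66 = 182 DD.
Total duration = 182 / 11.5 = 15.826 ≈ 15.8 days.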